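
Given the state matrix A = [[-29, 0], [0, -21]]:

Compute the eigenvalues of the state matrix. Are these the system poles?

For diagonal matrix, eigenvalues are diagonal entries: λ₁ = -29, λ₂ = -21. Eigenvalues of A = system poles.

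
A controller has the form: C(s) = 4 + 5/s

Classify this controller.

This is a Proportional-Integral (PI) controller.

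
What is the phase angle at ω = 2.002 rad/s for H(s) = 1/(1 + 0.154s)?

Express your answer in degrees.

Phase = -arctan(ωτ) = -arctan(2.002 × 0.154) = -17.1°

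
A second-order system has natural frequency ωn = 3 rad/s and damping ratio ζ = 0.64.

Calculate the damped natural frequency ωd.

ωd = ωn√(1 - ζ²) = 3√(1 - 0.64²) = 2.31 rad/s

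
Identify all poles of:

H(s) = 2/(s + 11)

Pole is where denominator = 0: s + 11 = 0, so s = -11.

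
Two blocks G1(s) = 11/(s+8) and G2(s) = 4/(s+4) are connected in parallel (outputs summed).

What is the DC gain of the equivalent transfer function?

Parallel: G_eq = G1 + G2. DC gain = G1(0) + G2(0) = 11/8 + 4/4 = 1.375 + 1 = 2.375.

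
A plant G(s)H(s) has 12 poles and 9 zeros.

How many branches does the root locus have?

Root locus has n branches where n = number of poles = 12.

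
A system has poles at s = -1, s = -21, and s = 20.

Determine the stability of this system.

Pole(s) at s = 20 are not in the left half-plane. System is unstable.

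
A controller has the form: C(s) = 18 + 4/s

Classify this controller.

This is a Proportional-Integral (PI) controller.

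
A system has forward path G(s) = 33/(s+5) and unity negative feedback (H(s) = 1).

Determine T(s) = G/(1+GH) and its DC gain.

T(s) = G/(1+GH) = [33/(s+5)] / [1 + 33/(s+5)] = 33/(s+5+33) = 33/(s+38). DC gain = 33/38 = 0.8684.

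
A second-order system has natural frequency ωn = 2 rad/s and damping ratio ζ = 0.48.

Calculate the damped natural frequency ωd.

ωd = ωn√(1 - ζ²) = 2√(1 - 0.48²) = 1.75 rad/s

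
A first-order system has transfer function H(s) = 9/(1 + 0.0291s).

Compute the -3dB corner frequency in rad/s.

Corner frequency = 1/τ = 1/0.0291 = 34.364 rad/s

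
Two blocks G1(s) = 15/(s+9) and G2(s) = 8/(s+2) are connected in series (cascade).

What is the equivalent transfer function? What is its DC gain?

Series: multiply transfer functions. G_eq = 15/(s+9) × 8/(s+2) = 120/((s+9)(s+2)). DC gain = 120/(9×2) = 6.6667.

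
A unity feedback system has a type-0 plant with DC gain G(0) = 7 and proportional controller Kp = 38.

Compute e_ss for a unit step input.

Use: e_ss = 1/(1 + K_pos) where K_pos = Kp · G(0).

K_pos = Kp · G(0) = 38 × 7 = 266. e_ss = 1/(1 + 266) = 0.0037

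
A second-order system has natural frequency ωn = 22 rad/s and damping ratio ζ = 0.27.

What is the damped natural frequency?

ωd = ωn√(1 - ζ²) = 22√(1 - 0.27²) = 21.18 rad/s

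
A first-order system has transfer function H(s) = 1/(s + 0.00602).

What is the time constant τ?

For H(s) = 1/(s + 1/τ), the pole is at -1/τ = -0.00602, so τ = 1/0.00602 = 166.1 s.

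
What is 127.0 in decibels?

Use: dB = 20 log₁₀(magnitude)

dB = 20 log₁₀(127.0) = 42.1 dB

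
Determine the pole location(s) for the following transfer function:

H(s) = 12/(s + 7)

Pole is where denominator = 0: s + 7 = 0, so s = -7.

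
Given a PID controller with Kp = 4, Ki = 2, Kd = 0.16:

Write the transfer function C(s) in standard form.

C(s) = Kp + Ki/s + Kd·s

Substituting values: C(s) = 4 + 2/s + 0.16s = (0.16s² + 4s + 2)/s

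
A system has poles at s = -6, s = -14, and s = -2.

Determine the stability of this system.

All poles are in the left half-plane. System is stable.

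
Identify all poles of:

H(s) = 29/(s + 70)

Pole is where denominator = 0: s + 70 = 0, so s = -70.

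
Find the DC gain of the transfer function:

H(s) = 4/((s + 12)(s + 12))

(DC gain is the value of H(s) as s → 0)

DC gain = H(0) = 4/(12 × 12) = 4/144 = 0.0278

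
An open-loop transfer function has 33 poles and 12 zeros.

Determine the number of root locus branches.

Root locus has n branches where n = number of poles = 33.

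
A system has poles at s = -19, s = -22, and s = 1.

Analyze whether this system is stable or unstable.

Pole(s) at s = 1 are not in the left half-plane. System is unstable.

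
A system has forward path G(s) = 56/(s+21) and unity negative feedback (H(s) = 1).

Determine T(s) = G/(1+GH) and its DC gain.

T(s) = G/(1+GH) = [56/(s+21)] / [1 + 56/(s+21)] = 56/(s+21+56) = 56/(s+77). DC gain = 56/77 = 0.7273.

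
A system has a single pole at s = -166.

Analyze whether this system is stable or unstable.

Pole at s = -166 is in the left half-plane. Stable.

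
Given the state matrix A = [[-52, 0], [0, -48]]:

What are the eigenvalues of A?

For diagonal matrix, eigenvalues are diagonal entries: λ₁ = -52, λ₂ = -48.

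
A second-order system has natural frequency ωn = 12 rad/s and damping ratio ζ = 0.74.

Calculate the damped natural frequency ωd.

ωd = ωn√(1 - ζ²) = 12√(1 - 0.74²) = 8.07 rad/s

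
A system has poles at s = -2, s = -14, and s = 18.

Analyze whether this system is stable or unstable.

Pole(s) at s = 18 are not in the left half-plane. System is unstable.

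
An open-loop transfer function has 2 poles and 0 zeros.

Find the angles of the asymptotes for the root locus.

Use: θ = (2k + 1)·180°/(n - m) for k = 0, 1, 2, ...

n - m = 2 - 0 = 2. Angles: θk = (2k + 1)·180°/2 = 90°, 270°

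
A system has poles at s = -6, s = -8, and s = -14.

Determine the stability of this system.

All poles are in the left half-plane. System is stable.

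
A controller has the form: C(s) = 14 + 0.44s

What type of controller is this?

This is a Proportional-Derivative (PD) controller.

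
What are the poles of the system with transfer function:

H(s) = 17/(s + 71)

Pole is where denominator = 0: s + 71 = 0, so s = -71.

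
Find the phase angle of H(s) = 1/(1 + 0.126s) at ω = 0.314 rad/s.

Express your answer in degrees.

Phase = -arctan(ωτ) = -arctan(0.314 × 0.126) = -2.3°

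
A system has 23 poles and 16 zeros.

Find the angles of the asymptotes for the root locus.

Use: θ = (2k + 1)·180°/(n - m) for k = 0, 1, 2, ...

n - m = 23 - 16 = 7. Angles: θk = (2k + 1)·180°/7 = 25.71°, 77.14°, 128.57°, 180°, 231.43°, 282.86°, 334.29°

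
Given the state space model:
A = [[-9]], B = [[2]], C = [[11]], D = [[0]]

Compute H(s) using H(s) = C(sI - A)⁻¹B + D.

(sI - A)⁻¹ = 1/(s + 9). H(s) = 11 × 2/(s + 9) + 0 = 22/(s + 9).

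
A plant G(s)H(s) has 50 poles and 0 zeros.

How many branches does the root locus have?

Root locus has n branches where n = number of poles = 50.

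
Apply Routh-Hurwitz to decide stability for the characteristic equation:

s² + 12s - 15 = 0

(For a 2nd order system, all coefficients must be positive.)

Coefficients: 1, 12, -15. c=-15 not positive, so system is unstable.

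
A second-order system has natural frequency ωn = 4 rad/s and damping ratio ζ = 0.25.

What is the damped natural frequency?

ωd = ωn√(1 - ζ²) = 4√(1 - 0.25²) = 3.87 rad/s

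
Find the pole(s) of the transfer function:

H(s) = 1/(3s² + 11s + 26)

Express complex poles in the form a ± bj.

Discriminant = 11² - 4×3×26 = 121 - 312 = -191 < 0, so the poles are a complex conjugate pair s = (-11 ± j√191)/(2×3). Real part = -11/(2×3) = -11/6 ≈ -1.8333; imaginary part = ±√191/(2×3) ≈ 2.3034. Poles: s = -1.8333 ± 2.3034j.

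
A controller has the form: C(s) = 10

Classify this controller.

This is a Proportional (P) controller.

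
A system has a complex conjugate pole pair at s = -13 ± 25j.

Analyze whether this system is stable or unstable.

Real part of poles is -13 (< 0, left half-plane). Stable.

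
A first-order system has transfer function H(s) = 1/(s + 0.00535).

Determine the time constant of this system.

For H(s) = 1/(s + 1/τ), the pole is at -1/τ = -0.00535, so τ = 1/0.00535 = 186.9 s.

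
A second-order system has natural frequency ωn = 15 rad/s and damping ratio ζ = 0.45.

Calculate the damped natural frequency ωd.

ωd = ωn√(1 - ζ²) = 15√(1 - 0.45²) = 13.4 rad/s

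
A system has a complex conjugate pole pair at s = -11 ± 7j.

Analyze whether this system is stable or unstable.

Real part of poles is -11 (< 0, left half-plane). Stable.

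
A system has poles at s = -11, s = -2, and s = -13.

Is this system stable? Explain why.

All poles are in the left half-plane. System is stable.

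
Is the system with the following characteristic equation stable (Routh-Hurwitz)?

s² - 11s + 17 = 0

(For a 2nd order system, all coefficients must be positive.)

Coefficients: 1, -11, 17. b=-11 not positive, so system is unstable.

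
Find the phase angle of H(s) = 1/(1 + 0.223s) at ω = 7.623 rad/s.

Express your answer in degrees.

Phase = -arctan(ωτ) = -arctan(7.623 × 0.223) = -59.5°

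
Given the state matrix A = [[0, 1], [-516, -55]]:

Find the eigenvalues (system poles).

det(A - λI) = λ² - (-55)λ + 516 = (λ - (-43))(λ - (-12)). Eigenvalues: -43, -12.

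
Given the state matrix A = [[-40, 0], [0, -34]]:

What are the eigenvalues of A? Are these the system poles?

For diagonal matrix, eigenvalues are diagonal entries: λ₁ = -40, λ₂ = -34. Eigenvalues of A = system poles.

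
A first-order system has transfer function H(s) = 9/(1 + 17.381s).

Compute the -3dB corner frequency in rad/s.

Corner frequency = 1/τ = 1/17.381 = 0.058 rad/s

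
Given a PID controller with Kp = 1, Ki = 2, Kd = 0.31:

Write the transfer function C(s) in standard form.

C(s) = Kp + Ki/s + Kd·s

Substituting values: C(s) = 1 + 2/s + 0.31s = (0.31s² + s + 2)/s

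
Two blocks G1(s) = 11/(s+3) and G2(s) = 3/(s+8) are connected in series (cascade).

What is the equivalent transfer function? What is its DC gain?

Series: multiply transfer functions. G_eq = 11/(s+3) × 3/(s+8) = 33/((s+3)(s+8)). DC gain = 33/(3×8) = 1.375.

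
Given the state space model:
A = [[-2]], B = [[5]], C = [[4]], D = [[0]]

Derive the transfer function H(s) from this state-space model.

(sI - A)⁻¹ = 1/(s + 2). H(s) = 4 × 5/(s + 2) + 0 = 20/(s + 2).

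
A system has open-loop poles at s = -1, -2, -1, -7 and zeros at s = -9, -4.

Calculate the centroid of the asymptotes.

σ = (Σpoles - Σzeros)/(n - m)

σ = (Σpoles - Σzeros)/(n - m) = (-11 - (-13))/(4 - 2) = 2/2 = 1.0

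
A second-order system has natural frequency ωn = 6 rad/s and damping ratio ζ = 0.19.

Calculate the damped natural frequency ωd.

ωd = ωn√(1 - ζ²) = 6√(1 - 0.19²) = 5.89 rad/s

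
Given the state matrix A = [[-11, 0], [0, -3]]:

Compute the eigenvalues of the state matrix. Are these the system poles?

For diagonal matrix, eigenvalues are diagonal entries: λ₁ = -11, λ₂ = -3. Eigenvalues of A = system poles.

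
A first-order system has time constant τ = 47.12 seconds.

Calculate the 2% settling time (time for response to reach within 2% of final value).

For first-order system, 2% settling time ≈ 4τ = 4 × 47.12 = 188.48 s.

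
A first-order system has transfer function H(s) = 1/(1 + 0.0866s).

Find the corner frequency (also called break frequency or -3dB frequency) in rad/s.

Corner frequency = 1/τ = 1/0.0866 = 11.547 rad/s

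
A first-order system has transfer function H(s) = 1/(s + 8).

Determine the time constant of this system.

For H(s) = 1/(s + 1/τ), the pole is at -1/τ = -8, so τ = 1/8 = 0.125 s.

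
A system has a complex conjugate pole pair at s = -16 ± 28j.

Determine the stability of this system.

Real part of poles is -16 (< 0, left half-plane). Stable.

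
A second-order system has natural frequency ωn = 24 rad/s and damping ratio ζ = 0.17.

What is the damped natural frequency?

ωd = ωn√(1 - ζ²) = 24√(1 - 0.17²) = 23.65 rad/s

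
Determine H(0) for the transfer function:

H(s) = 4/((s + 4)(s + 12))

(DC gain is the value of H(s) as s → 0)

DC gain = H(0) = 4/(4 × 12) = 4/48 = 0.0833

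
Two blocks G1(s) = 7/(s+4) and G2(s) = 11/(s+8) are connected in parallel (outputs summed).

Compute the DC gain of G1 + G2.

Parallel: G_eq = G1 + G2. DC gain = G1(0) + G2(0) = 7/4 + 11/8 = 1.75 + 1.375 = 3.125.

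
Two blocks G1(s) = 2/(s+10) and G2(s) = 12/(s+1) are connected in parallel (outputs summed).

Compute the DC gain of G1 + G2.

Parallel: G_eq = G1 + G2. DC gain = G1(0) + G2(0) = 2/10 + 12/1 = 0.2 + 12 = 12.2.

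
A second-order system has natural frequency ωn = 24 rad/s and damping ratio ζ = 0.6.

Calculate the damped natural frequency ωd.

ωd = ωn√(1 - ζ²) = 24√(1 - 0.6²) = 19.2 rad/s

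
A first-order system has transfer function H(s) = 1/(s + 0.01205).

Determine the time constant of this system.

For H(s) = 1/(s + 1/τ), the pole is at -1/τ = -0.01205, so τ = 1/0.01205 = 82.99 s.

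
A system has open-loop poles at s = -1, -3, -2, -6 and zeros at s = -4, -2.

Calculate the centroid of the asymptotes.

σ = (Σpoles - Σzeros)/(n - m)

σ = (Σpoles - Σzeros)/(n - m) = (-12 - (-6))/(4 - 2) = -6/2 = -3.0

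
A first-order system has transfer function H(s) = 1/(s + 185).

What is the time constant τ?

For H(s) = 1/(s + 1/τ), the pole is at -1/τ = -185, so τ = 1/185 = 0.0054 s.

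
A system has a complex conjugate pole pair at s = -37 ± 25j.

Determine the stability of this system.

Real part of poles is -37 (< 0, left half-plane). Stable.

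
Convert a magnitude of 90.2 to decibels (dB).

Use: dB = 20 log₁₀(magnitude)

dB = 20 log₁₀(90.2) = 39.1 dB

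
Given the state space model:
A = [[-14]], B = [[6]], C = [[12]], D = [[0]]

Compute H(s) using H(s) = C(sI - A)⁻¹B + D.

(sI - A)⁻¹ = 1/(s + 14). H(s) = 12 × 6/(s + 14) + 0 = 72/(s + 14).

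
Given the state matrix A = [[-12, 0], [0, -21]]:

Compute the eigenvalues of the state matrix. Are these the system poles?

For diagonal matrix, eigenvalues are diagonal entries: λ₁ = -12, λ₂ = -21. Eigenvalues of A = system poles.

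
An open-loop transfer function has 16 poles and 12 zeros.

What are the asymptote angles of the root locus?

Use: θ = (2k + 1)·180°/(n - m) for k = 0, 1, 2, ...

n - m = 16 - 12 = 4. Angles: θk = (2k + 1)·180°/4 = 45°, 135°, 225°, 315°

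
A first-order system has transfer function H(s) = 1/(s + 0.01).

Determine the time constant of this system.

For H(s) = 1/(s + 1/τ), the pole is at -1/τ = -0.01, so τ = 1/0.01 = 100 s.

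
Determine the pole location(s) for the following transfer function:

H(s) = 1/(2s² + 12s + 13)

Discriminant = 12² - 4×2×13 = 144 - 104 = 40 > 0, so two distinct real poles. Using quadratic formula: s = (-12 ± √40)/(2×2) = (-12 ± √40)/4, with √40 ≈ 6.3246. s₁ ≈ -1.4189, s₂ ≈ -4.5811. Poles: s₁ = -1.4189, s₂ = -4.5811.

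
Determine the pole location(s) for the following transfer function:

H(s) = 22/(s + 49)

Pole is where denominator = 0: s + 49 = 0, so s = -49.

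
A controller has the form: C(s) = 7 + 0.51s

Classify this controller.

This is a Proportional-Derivative (PD) controller.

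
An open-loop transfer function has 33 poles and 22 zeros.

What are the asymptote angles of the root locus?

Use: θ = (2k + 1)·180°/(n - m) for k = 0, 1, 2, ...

n - m = 33 - 22 = 11. Angles: θk = (2k + 1)·180°/11 = 16.36°, 49.09°, 81.82°, 114.55°, 147.27°, 180°, 212.73°, 245.45°, 278.18°, 310.91°, 343.64°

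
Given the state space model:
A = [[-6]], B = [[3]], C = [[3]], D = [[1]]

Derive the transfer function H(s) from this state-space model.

(sI - A)⁻¹ = 1/(s + 6). H(s) = 3×3/(s + 6) + 1 = (s + 15)/(s + 6).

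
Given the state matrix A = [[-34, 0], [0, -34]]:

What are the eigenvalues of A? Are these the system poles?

For diagonal matrix, eigenvalues are diagonal entries: λ₁ = -34, λ₂ = -34. Eigenvalues of A = system poles.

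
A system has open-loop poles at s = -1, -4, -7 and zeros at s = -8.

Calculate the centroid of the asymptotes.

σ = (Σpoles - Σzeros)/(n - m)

σ = (Σpoles - Σzeros)/(n - m) = (-12 - (-8))/(3 - 1) = -4/2 = -2.0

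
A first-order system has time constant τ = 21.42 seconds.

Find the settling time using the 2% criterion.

For first-order system, 2% settling time ≈ 4τ = 4 × 21.42 = 85.68 s.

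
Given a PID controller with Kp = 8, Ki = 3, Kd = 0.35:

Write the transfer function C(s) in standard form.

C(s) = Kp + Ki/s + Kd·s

Substituting values: C(s) = 8 + 3/s + 0.35s = (0.35s² + 8s + 3)/s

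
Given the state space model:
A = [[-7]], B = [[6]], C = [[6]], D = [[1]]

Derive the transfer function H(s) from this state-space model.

(sI - A)⁻¹ = 1/(s + 7). H(s) = 6×6/(s + 7) + 1 = (s + 43)/(s + 7).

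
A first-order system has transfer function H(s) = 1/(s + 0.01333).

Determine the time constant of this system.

For H(s) = 1/(s + 1/τ), the pole is at -1/τ = -0.01333, so τ = 1/0.01333 = 75.02 s.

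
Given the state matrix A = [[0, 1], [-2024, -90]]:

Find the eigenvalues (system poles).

det(A - λI) = λ² - (-90)λ + 2024 = (λ - (-46))(λ - (-44)). Eigenvalues: -46, -44.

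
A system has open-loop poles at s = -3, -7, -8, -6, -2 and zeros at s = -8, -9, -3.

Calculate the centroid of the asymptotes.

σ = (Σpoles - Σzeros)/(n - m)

σ = (Σpoles - Σzeros)/(n - m) = (-26 - (-20))/(5 - 3) = -6/2 = -3.0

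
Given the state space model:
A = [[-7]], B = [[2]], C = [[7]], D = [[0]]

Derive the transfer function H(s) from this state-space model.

(sI - A)⁻¹ = 1/(s + 7). H(s) = 7 × 2/(s + 7) + 0 = 14/(s + 7).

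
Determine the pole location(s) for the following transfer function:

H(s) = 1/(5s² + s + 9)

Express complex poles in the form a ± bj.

Discriminant = 1² - 4×5×9 = 1 - 180 = -179 < 0, so the poles are a complex conjugate pair s = (-1 ± j√179)/(2×5). Real part = -1/(2×5) = -1/10 = -0.1; imaginary part = ±√179/(2×5) ≈ 1.3379. Poles: s = -0.1 ± 1.3379j.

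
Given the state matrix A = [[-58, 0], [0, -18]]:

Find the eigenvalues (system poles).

For diagonal matrix, eigenvalues are diagonal entries: λ₁ = -58, λ₂ = -18.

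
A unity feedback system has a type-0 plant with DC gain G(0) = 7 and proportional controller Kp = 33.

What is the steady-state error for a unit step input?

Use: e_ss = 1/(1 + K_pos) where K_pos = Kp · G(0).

K_pos = Kp · G(0) = 33 × 7 = 231. e_ss = 1/(1 + 231) = 0.0043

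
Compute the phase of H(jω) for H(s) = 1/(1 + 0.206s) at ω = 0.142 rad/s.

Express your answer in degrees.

Phase = -arctan(ωτ) = -arctan(0.142 × 0.206) = -1.7°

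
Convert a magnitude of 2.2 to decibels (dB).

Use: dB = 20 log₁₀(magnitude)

dB = 20 log₁₀(2.2) = 6.8 dB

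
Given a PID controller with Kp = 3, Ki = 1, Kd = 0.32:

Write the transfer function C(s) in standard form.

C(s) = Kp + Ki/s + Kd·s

Substituting values: C(s) = 3 + 1/s + 0.32s = (0.32s² + 3s + 1)/s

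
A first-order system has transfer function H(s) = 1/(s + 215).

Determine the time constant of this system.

For H(s) = 1/(s + 1/τ), the pole is at -1/τ = -215, so τ = 1/215 = 0.0047 s.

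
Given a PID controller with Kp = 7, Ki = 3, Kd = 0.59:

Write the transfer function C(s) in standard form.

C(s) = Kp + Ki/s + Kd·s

Substituting values: C(s) = 7 + 3/s + 0.59s = (0.59s² + 7s + 3)/s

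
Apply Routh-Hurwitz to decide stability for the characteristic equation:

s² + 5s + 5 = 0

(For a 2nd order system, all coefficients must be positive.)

Coefficients: 1, 5, 5. All positive, so system is stable.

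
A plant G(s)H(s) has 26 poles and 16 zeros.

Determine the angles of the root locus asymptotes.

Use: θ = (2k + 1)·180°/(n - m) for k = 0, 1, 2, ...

n - m = 26 - 16 = 10. Angles: θk = (2k + 1)·180°/10 = 18°, 54°, 90°, 126°, 162°, 198°, 234°, 270°, 306°, 342°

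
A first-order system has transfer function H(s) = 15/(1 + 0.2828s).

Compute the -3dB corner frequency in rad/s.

Corner frequency = 1/τ = 1/0.2828 = 3.536 rad/s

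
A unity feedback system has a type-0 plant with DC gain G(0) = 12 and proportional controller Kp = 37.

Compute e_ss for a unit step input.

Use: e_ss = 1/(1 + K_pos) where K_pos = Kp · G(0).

K_pos = Kp · G(0) = 37 × 12 = 444. e_ss = 1/(1 + 444) = 0.0022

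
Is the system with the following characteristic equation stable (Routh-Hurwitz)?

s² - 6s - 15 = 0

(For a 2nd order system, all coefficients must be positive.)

Coefficients: 1, -6, -15. b=-6, c=-15 not positive, so system is unstable.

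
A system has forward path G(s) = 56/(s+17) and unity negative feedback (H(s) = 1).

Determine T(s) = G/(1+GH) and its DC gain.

T(s) = G/(1+GH) = [56/(s+17)] / [1 + 56/(s+17)] = 56/(s+17+56) = 56/(s+73). DC gain = 56/73 = 0.7671.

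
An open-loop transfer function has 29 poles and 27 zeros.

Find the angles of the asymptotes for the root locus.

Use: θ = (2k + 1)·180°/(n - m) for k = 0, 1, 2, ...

n - m = 29 - 27 = 2. Angles: θk = (2k + 1)·180°/2 = 90°, 270°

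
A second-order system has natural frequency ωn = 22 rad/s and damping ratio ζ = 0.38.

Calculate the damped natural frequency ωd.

ωd = ωn√(1 - ζ²) = 22√(1 - 0.38²) = 20.35 rad/s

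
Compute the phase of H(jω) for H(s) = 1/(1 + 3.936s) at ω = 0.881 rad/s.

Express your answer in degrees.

Phase = -arctan(ωτ) = -arctan(0.881 × 3.936) = -73.9°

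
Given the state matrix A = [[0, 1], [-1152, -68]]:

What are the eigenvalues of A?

det(A - λI) = λ² - (-68)λ + 1152 = (λ - (-36))(λ - (-32)). Eigenvalues: -36, -32.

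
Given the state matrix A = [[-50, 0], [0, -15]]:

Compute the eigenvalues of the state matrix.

For diagonal matrix, eigenvalues are diagonal entries: λ₁ = -50, λ₂ = -15.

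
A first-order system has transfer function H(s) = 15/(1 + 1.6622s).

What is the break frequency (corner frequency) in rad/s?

Corner frequency = 1/τ = 1/1.6622 = 0.602 rad/s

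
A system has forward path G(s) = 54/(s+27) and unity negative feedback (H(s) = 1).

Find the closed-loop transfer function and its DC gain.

T(s) = G/(1+GH) = [54/(s+27)] / [1 + 54/(s+27)] = 54/(s+27+54) = 54/(s+81). DC gain = 54/81 = 0.6667.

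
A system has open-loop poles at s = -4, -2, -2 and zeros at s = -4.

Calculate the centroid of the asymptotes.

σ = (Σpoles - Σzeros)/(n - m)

σ = (Σpoles - Σzeros)/(n - m) = (-8 - (-4))/(3 - 1) = -4/2 = -2.0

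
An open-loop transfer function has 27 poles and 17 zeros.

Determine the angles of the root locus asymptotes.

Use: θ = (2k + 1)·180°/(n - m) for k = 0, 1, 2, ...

n - m = 27 - 17 = 10. Angles: θk = (2k + 1)·180°/10 = 18°, 54°, 90°, 126°, 162°, 198°, 234°, 270°, 306°, 342°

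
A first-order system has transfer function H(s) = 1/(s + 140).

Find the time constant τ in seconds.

For H(s) = 1/(s + 1/τ), the pole is at -1/τ = -140, so τ = 1/140 = 0.0071 s.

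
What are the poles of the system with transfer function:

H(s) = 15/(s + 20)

Pole is where denominator = 0: s + 20 = 0, so s = -20.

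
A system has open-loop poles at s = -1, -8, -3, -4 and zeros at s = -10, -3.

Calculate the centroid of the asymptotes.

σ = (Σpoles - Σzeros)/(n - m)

σ = (Σpoles - Σzeros)/(n - m) = (-16 - (-13))/(4 - 2) = -3/2 = -1.5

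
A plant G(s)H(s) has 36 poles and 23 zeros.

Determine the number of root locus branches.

Root locus has n branches where n = number of poles = 36.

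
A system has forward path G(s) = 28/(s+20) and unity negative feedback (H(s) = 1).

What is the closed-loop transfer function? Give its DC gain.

T(s) = G/(1+GH) = [28/(s+20)] / [1 + 28/(s+20)] = 28/(s+20+28) = 28/(s+48). DC gain = 28/48 = 0.5833.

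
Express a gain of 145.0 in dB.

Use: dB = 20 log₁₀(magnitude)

dB = 20 log₁₀(145.0) = 43.2 dB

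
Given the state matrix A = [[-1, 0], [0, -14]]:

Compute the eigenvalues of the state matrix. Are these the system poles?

For diagonal matrix, eigenvalues are diagonal entries: λ₁ = -1, λ₂ = -14. Eigenvalues of A = system poles.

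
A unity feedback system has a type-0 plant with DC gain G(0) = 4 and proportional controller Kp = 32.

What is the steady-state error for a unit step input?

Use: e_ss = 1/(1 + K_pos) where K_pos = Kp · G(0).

K_pos = Kp · G(0) = 32 × 4 = 128. e_ss = 1/(1 + 128) = 0.0078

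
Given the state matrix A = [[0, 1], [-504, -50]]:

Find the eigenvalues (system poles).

det(A - λI) = λ² - (-50)λ + 504 = (λ - (-14))(λ - (-36)). Eigenvalues: -14, -36.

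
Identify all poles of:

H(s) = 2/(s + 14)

Pole is where denominator = 0: s + 14 = 0, so s = -14.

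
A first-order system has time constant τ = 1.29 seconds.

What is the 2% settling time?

For first-order system, 2% settling time ≈ 4τ = 4 × 1.29 = 5.16 s.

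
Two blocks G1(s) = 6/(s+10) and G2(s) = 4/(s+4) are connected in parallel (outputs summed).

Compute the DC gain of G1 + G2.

Parallel: G_eq = G1 + G2. DC gain = G1(0) + G2(0) = 6/10 + 4/4 = 0.6 + 1 = 1.6.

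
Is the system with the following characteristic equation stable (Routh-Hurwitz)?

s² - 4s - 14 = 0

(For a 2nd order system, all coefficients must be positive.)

Coefficients: 1, -4, -14. b=-4, c=-14 not positive, so system is unstable.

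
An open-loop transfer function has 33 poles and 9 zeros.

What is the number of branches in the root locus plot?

Root locus has n branches where n = number of poles = 33.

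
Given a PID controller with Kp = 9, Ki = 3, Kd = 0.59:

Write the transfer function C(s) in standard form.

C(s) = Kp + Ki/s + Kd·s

Substituting values: C(s) = 9 + 3/s + 0.59s = (0.59s² + 9s + 3)/s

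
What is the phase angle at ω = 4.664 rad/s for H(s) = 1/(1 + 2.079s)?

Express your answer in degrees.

Phase = -arctan(ωτ) = -arctan(4.664 × 2.079) = -84.1°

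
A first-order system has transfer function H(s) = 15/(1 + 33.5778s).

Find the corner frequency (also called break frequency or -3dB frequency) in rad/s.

Corner frequency = 1/τ = 1/33.5778 = 0.03 rad/s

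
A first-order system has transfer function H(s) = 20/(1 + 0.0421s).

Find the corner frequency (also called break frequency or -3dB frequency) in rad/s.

Corner frequency = 1/τ = 1/0.0421 = 23.753 rad/s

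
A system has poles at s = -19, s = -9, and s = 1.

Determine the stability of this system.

Pole(s) at s = 1 are not in the left half-plane. System is unstable.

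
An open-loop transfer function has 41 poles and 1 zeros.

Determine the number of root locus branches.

Root locus has n branches where n = number of poles = 41.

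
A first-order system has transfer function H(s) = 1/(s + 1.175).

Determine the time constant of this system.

For H(s) = 1/(s + 1/τ), the pole is at -1/τ = -1.175, so τ = 1/1.175 = 0.8511 s.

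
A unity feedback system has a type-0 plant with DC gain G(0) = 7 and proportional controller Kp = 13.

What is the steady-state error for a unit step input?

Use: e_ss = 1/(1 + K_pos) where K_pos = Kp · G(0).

K_pos = Kp · G(0) = 13 × 7 = 91. e_ss = 1/(1 + 91) = 0.0109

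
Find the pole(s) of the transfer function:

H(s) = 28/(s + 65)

Pole is where denominator = 0: s + 65 = 0, so s = -65.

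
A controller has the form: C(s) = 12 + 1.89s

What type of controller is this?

This is a Proportional-Derivative (PD) controller.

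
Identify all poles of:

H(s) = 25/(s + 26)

Pole is where denominator = 0: s + 26 = 0, so s = -26.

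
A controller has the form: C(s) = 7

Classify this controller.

This is a Proportional (P) controller.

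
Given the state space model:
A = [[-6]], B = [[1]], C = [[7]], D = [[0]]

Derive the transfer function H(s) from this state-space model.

(sI - A)⁻¹ = 1/(s + 6). H(s) = 7 × 1/(s + 6) + 0 = 7/(s + 6).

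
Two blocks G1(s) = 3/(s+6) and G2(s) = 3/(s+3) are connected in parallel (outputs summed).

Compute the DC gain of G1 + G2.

Parallel: G_eq = G1 + G2. DC gain = G1(0) + G2(0) = 3/6 + 3/3 = 0.5 + 1 = 1.5.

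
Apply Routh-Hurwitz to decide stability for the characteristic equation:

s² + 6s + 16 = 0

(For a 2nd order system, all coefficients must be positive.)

Coefficients: 1, 6, 16. All positive, so system is stable.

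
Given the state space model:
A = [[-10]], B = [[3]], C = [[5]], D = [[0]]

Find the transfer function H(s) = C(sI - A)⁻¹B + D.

(sI - A)⁻¹ = 1/(s + 10). H(s) = 5 × 3/(s + 10) + 0 = 15/(s + 10).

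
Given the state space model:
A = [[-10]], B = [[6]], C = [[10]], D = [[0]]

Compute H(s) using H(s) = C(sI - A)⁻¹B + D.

(sI - A)⁻¹ = 1/(s + 10). H(s) = 10 × 6/(s + 10) + 0 = 60/(s + 10).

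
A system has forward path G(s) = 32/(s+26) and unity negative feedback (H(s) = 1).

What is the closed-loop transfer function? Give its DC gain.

T(s) = G/(1+GH) = [32/(s+26)] / [1 + 32/(s+26)] = 32/(s+26+32) = 32/(s+58). DC gain = 32/58 = 0.5517.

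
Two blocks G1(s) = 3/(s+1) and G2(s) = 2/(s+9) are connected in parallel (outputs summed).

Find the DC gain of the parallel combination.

Parallel: G_eq = G1 + G2. DC gain = G1(0) + G2(0) = 3/1 + 2/9 = 3 + 0.2222 = 3.2222.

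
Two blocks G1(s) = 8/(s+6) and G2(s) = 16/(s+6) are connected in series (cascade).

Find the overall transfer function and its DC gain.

Series: multiply transfer functions. G_eq = 8/(s+6) × 16/(s+6) = 128/((s+6)(s+6)). DC gain = 128/(6×6) = 3.5556.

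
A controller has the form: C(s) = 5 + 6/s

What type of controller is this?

This is a Proportional-Integral (PI) controller.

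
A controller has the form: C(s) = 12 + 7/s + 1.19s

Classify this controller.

This is a Proportional-Integral-Derivative (PID) controller.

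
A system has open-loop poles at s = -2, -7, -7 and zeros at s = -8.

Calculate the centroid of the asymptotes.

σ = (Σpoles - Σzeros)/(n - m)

σ = (Σpoles - Σzeros)/(n - m) = (-16 - (-8))/(3 - 1) = -8/2 = -4.0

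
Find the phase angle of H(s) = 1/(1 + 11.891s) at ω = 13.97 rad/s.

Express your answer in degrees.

Phase = -arctan(ωτ) = -arctan(13.97 × 11.891) = -89.7°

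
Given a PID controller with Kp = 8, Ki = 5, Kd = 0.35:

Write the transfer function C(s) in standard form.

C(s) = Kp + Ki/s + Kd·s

Substituting values: C(s) = 8 + 5/s + 0.35s = (0.35s² + 8s + 5)/s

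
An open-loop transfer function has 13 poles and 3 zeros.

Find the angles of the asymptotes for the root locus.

n - m = 13 - 3 = 10. Angles: θk = (2k + 1)·180°/10 = 18°, 54°, 90°, 126°, 162°, 198°, 234°, 270°, 306°, 342°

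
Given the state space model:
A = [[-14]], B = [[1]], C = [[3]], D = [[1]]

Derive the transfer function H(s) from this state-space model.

(sI - A)⁻¹ = 1/(s + 14). H(s) = 3×1/(s + 14) + 1 = (s + 17)/(s + 14).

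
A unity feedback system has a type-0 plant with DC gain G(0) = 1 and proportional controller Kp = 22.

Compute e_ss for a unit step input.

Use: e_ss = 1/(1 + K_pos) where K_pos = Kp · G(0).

K_pos = Kp · G(0) = 22 × 1 = 22. e_ss = 1/(1 + 22) = 0.0435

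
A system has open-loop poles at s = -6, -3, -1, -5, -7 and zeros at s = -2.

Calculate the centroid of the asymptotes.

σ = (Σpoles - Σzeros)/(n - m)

σ = (Σpoles - Σzeros)/(n - m) = (-22 - (-2))/(5 - 1) = -20/4 = -5.0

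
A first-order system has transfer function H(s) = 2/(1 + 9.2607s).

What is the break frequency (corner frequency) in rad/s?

Corner frequency = 1/τ = 1/9.2607 = 0.108 rad/s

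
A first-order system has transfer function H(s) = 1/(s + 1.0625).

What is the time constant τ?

For H(s) = 1/(s + 1/τ), the pole is at -1/τ = -1.0625, so τ = 1/1.0625 = 0.9412 s.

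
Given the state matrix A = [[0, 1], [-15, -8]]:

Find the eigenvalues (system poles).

det(A - λI) = λ² - (-8)λ + 15 = (λ - (-5))(λ - (-3)). Eigenvalues: -5, -3.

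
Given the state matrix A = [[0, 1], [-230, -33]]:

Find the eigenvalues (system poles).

det(A - λI) = λ² - (-33)λ + 230 = (λ - (-10))(λ - (-23)). Eigenvalues: -10, -23.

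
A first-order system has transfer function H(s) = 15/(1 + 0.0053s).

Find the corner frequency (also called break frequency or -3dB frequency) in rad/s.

Corner frequency = 1/τ = 1/0.0053 = 188.679 rad/s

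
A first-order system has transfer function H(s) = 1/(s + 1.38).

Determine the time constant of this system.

For H(s) = 1/(s + 1/τ), the pole is at -1/τ = -1.38, so τ = 1/1.38 = 0.7246 s.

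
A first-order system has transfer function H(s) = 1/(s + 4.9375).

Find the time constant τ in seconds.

For H(s) = 1/(s + 1/τ), the pole is at -1/τ = -4.9375, so τ = 1/4.9375 = 0.2025 s.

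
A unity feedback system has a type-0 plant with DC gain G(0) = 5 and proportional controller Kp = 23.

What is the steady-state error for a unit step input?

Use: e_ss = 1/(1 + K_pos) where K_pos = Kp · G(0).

K_pos = Kp · G(0) = 23 × 5 = 115. e_ss = 1/(1 + 115) = 0.0086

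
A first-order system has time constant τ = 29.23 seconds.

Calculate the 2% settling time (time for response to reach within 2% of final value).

For first-order system, 2% settling time ≈ 4τ = 4 × 29.23 = 116.92 s.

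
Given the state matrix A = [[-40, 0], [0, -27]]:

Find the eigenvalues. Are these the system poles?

For diagonal matrix, eigenvalues are diagonal entries: λ₁ = -40, λ₂ = -27. Eigenvalues of A = system poles.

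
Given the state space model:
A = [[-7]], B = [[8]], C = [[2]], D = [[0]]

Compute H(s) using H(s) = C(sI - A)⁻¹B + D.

(sI - A)⁻¹ = 1/(s + 7). H(s) = 2 × 8/(s + 7) + 0 = 16/(s + 7).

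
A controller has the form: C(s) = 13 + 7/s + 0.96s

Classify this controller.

This is a Proportional-Integral-Derivative (PID) controller.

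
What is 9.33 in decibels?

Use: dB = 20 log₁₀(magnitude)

dB = 20 log₁₀(9.33) = 19.4 dB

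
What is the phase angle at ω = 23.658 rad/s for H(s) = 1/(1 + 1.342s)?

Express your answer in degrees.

Phase = -arctan(ωτ) = -arctan(23.658 × 1.342) = -88.2°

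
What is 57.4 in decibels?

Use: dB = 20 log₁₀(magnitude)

dB = 20 log₁₀(57.4) = 35.2 dB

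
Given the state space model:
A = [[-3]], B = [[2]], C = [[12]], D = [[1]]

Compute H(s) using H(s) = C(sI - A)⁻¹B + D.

(sI - A)⁻¹ = 1/(s + 3). H(s) = 12×2/(s + 3) + 1 = (s + 27)/(s + 3).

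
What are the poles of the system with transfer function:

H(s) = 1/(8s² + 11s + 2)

Discriminant = 11² - 4×8×2 = 121 - 64 = 57 > 0, so two distinct real poles. Using quadratic formula: s = (-11 ± √57)/(2×8) = (-11 ± √57)/16, with √57 ≈ 7.5498. s₁ ≈ -0.2156, s₂ ≈ -1.1594. Poles: s₁ = -0.2156, s₂ = -1.1594.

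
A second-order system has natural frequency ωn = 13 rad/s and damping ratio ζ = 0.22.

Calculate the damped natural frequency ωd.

ωd = ωn√(1 - ζ²) = 13√(1 - 0.22²) = 12.68 rad/s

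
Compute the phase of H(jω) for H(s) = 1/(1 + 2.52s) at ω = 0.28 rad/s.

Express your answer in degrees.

Phase = -arctan(ωτ) = -arctan(0.28 × 2.52) = -35.2°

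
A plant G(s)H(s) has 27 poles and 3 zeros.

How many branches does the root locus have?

Root locus has n branches where n = number of poles = 27.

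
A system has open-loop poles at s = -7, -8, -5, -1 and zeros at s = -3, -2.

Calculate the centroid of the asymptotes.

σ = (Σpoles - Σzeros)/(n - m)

σ = (Σpoles - Σzeros)/(n - m) = (-21 - (-5))/(4 - 2) = -16/2 = -8.0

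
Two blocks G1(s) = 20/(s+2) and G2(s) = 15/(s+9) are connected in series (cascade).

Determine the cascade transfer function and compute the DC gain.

Series: multiply transfer functions. G_eq = 20/(s+2) × 15/(s+9) = 300/((s+2)(s+9)). DC gain = 300/(2×9) = 16.6667.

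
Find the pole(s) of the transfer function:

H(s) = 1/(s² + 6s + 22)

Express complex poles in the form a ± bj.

Discriminant = 6² - 4×1×22 = 36 - 88 = -52 < 0, so the poles are a complex conjugate pair s = (-6 ± j√52)/(2×1). Real part = -6/(2×1) = -6/2 = -3; imaginary part = ±√52/(2×1) ≈ 3.6056. Poles: s = -3 ± 3.6056j.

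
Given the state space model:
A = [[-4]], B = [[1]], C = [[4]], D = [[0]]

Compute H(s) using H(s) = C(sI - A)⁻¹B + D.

(sI - A)⁻¹ = 1/(s + 4). H(s) = 4 × 1/(s + 4) + 0 = 4/(s + 4).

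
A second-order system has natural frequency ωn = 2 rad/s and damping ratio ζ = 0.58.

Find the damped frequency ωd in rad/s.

ωd = ωn√(1 - ζ²) = 2√(1 - 0.58²) = 1.63 rad/s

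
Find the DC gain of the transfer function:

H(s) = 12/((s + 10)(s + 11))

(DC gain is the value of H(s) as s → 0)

DC gain = H(0) = 12/(10 × 11) = 12/110 = 0.1091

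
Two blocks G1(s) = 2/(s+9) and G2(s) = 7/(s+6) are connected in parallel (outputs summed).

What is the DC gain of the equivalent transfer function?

Parallel: G_eq = G1 + G2. DC gain = G1(0) + G2(0) = 2/9 + 7/6 = 0.2222 + 1.1667 = 1.3889.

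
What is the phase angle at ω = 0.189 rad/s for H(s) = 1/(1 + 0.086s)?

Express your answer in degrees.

Phase = -arctan(ωτ) = -arctan(0.189 × 0.086) = -0.9°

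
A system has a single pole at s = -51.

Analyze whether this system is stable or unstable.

Pole at s = -51 is in the left half-plane. Stable.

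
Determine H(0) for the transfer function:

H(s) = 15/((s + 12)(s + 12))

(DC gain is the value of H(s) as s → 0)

DC gain = H(0) = 15/(12 × 12) = 15/144 = 0.1042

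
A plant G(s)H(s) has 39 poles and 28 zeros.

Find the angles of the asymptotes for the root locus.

n - m = 39 - 28 = 11. Angles: θk = (2k + 1)·180°/11 = 16.36°, 49.09°, 81.82°, 114.55°, 147.27°, 180°, 212.73°, 245.45°, 278.18°, 310.91°, 343.64°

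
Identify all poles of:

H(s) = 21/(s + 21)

Pole is where denominator = 0: s + 21 = 0, so s = -21.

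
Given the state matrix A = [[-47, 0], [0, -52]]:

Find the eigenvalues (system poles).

For diagonal matrix, eigenvalues are diagonal entries: λ₁ = -47, λ₂ = -52.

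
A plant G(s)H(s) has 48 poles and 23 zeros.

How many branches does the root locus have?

Root locus has n branches where n = number of poles = 48.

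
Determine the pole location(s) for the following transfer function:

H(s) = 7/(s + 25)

Pole is where denominator = 0: s + 25 = 0, so s = -25.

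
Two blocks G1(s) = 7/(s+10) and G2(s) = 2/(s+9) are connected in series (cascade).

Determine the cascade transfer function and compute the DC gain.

Series: multiply transfer functions. G_eq = 7/(s+10) × 2/(s+9) = 14/((s+10)(s+9)). DC gain = 14/(10×9) = 0.1556.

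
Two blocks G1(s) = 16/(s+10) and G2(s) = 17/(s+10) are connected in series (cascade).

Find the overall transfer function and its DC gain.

Series: multiply transfer functions. G_eq = 16/(s+10) × 17/(s+10) = 272/((s+10)(s+10)). DC gain = 272/(10×10) = 2.72.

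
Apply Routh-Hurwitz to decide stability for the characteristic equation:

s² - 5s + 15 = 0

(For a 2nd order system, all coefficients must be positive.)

Coefficients: 1, -5, 15. b=-5 not positive, so system is unstable.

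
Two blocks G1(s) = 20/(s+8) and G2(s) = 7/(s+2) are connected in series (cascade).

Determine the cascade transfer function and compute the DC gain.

Series: multiply transfer functions. G_eq = 20/(s+8) × 7/(s+2) = 140/((s+8)(s+2)). DC gain = 140/(8×2) = 8.75.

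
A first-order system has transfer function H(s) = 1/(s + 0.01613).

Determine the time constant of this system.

For H(s) = 1/(s + 1/τ), the pole is at -1/τ = -0.01613, so τ = 1/0.01613 = 62 s.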